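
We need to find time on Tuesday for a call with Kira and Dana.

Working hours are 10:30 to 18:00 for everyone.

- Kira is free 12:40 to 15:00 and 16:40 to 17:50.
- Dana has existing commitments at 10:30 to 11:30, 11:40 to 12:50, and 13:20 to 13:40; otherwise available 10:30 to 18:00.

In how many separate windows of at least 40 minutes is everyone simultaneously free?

2

Dana free within 10:30–18:00: 11:30–11:40, 12:50–13:20, 13:40–18:00.
Kira ∩ Dana: 12:50–13:20, 13:40–15:00, 16:40–17:50.
Windows ≥ 40 min: 13:40–15:00, 16:40–17:50.
That's 2 windows.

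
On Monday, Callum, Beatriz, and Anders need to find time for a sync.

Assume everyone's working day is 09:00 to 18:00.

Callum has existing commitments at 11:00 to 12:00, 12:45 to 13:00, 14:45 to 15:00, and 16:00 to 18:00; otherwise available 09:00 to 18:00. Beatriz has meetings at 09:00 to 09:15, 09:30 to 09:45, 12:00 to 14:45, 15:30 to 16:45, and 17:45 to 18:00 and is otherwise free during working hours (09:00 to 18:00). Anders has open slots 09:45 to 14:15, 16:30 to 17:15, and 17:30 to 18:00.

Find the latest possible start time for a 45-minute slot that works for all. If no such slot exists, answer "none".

10:15

Callum free within 09:00–18:00: 09:00–11:00, 12:00–12:45, 13:00–14:45, 15:00–16:00.
Beatriz free within 09:00–18:00: 09:15–09:30, 09:45–12:00, 14:45–15:30, 16:45–17:45.
Callum ∩ Beatriz: 09:15–09:30, 09:45–11:00, 15:00–15:30.
Callum ∩ Beatriz ∩ Anders: 09:45–11:00.
Windows ≥ 45 min: 09:45–11:00.
Latest start in the last window 09:45–11:00 is 11:00 − 45 min = 10:15.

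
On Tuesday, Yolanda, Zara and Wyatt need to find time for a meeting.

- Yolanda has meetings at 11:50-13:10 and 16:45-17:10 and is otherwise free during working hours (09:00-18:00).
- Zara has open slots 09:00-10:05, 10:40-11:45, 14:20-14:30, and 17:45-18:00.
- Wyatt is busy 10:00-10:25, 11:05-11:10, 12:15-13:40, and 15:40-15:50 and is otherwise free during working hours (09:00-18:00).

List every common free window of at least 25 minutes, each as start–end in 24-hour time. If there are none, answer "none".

Yolanda free within 09:00–18:00: 09:00–11:50, 13:10–16:45, 17:10–18:00.
Wyatt free within 09:00–18:00: 09:00–10:00, 10:25–11:05, 11:10–12:15, 13:40–15:40, 15:50–18:00.
Yolanda ∩ Zara: 09:00–10:05, 10:40–11:45, 14:20–14:30, 17:45–18:00.
Yolanda ∩ Zara ∩ Wyatt: 09:00–10:00, 10:40–11:05, 11:10–11:45, 14:20–14:30, 17:45–18:00.
Windows ≥ 25 min: 09:00–10:00, 10:40–11:05, 11:10–11:45.

09:00–10:00, 10:40–11:05, 11:10–11:45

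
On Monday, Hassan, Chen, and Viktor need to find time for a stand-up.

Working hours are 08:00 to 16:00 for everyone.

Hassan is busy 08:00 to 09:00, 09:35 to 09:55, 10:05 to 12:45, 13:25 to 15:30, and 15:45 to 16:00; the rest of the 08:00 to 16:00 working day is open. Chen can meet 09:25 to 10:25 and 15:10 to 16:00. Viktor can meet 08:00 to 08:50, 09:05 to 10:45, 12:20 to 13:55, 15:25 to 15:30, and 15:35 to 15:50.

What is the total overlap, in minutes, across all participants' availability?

30 minutes

Hassan free within 08:00–16:00: 09:00–09:35, 09:55–10:05, 12:45–13:25, 15:30–15:45.
Hassan ∩ Chen: 09:25–09:35, 09:55–10:05, 15:30–15:45.
Hassan ∩ Chen ∩ Viktor: 09:25–09:35, 09:55–10:05, 15:35–15:45.
Total common minutes: 10 + 10 + 10 = 30.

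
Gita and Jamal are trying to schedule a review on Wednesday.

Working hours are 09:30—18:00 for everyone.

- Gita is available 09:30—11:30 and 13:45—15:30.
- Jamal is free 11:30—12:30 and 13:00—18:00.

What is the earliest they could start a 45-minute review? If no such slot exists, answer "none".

13:45

Gita ∩ Jamal: 13:45–15:30.
Windows ≥ 45 min: 13:45–15:30.
Earliest such window starts at 13:45.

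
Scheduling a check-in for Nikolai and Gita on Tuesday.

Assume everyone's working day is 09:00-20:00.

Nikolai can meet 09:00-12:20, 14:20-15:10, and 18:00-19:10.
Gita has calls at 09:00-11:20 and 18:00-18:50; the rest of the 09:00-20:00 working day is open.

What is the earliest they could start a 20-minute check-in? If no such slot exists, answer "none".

11:20

Gita free within 09:00–20:00: 11:20–18:00, 18:50–20:00.
Nikolai ∩ Gita: 11:20–12:20, 14:20–15:10, 18:50–19:10.
Windows ≥ 20 min: 11:20–12:20, 14:20–15:10, 18:50–19:10.
Earliest such window starts at 11:20.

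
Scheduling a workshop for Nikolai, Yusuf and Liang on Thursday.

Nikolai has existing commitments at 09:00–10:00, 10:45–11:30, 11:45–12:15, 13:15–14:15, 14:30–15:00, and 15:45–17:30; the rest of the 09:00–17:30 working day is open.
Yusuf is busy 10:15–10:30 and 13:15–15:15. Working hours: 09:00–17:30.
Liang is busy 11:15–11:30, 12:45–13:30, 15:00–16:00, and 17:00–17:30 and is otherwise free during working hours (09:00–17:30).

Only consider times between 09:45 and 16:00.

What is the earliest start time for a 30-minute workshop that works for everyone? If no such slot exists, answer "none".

Nikolai free within 09:00–17:30: 10:00–10:45, 11:30–11:45, 12:15–13:15, 14:15–14:30, 15:00–15:45.
Yusuf free within 09:00–17:30: 09:00–10:15, 10:30–13:15, 15:15–17:30.
Liang free within 09:00–17:30: 09:00–11:15, 11:30–12:45, 13:30–15:00, 16:00–17:00.
Nikolai ∩ Yusuf: 10:00–10:15, 10:30–10:45, 11:30–11:45, 12:15–13:15, 15:15–15:45.
Nikolai ∩ Yusuf ∩ Liang: 10:00–10:15, 10:30–10:45, 11:30–11:45, 12:15–12:45.
Restricted to 09:45–16:00: 10:00–10:15, 10:30–10:45, 11:30–11:45, 12:15–12:45.
Windows ≥ 30 min: 12:15–12:45.
Earliest such window starts at 12:15.

12:15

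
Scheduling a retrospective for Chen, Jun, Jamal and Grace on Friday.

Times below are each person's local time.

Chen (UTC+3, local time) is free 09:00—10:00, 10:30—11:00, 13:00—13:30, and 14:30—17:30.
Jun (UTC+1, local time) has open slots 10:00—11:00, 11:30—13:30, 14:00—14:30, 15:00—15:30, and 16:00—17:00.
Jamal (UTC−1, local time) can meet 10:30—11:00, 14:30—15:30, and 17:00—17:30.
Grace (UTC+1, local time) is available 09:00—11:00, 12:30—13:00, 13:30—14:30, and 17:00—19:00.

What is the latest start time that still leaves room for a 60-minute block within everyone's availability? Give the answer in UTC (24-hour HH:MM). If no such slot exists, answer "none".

Chen → UTC: 06:00–07:00, 07:30–08:00, 10:00–10:30, 11:30–14:30.
Jun → UTC: 09:00–10:00, 10:30–12:30, 13:00–13:30, 14:00–14:30, 15:00–16:00.
Jamal → UTC: 11:30–12:00, 15:30–16:30, 18:00–18:30.
Grace → UTC: 08:00–10:00, 11:30–12:00, 12:30–13:30, 16:00–18:00.
Chen ∩ Jun: 11:30–12:30, 13:00–13:30, 14:00–14:30.
Chen ∩ Jun ∩ Jamal: 11:30–12:00.
Chen ∩ Jun ∩ Jamal ∩ Grace: 11:30–12:00.
Windows ≥ 60 min: (none).

none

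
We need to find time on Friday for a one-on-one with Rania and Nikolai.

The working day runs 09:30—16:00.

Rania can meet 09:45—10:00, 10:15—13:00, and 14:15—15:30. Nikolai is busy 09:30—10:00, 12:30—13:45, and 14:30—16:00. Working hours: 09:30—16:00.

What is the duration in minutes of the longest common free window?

135 minutes

Nikolai free within 09:30–16:00: 10:00–12:30, 13:45–14:30.
Rania ∩ Nikolai: 10:15–12:30, 14:15–14:30.
Common window lengths: 135, 15 min; longest is 135.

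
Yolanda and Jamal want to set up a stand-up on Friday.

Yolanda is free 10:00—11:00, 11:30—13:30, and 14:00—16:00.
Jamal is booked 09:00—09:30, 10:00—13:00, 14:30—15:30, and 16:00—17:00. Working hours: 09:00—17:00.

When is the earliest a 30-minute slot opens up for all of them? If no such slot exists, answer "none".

Jamal free within 09:00–17:00: 09:30–10:00, 13:00–14:30, 15:30–16:00.
Yolanda ∩ Jamal: 13:00–13:30, 14:00–14:30, 15:30–16:00.
Windows ≥ 30 min: 13:00–13:30, 14:00–14:30, 15:30–16:00.
Earliest such window starts at 13:00.

13:00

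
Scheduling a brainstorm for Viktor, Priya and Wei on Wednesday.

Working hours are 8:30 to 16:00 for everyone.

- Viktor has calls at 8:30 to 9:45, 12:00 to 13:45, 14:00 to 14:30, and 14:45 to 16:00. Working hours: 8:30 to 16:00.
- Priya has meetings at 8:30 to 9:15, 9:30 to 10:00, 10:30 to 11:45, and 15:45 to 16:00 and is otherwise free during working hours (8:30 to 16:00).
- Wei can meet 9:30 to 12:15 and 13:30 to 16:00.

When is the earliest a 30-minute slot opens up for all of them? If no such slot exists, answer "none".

Viktor free within 08:30–16:00: 09:45–12:00, 13:45–14:00, 14:30–14:45.
Priya free within 08:30–16:00: 09:15–09:30, 10:00–10:30, 11:45–15:45.
Viktor ∩ Priya: 10:00–10:30, 11:45–12:00, 13:45–14:00, 14:30–14:45.
Viktor ∩ Priya ∩ Wei: 10:00–10:30, 11:45–12:00, 13:45–14:00, 14:30–14:45.
Windows ≥ 30 min: 10:00–10:30.
Earliest such window starts at 10:00.

10:00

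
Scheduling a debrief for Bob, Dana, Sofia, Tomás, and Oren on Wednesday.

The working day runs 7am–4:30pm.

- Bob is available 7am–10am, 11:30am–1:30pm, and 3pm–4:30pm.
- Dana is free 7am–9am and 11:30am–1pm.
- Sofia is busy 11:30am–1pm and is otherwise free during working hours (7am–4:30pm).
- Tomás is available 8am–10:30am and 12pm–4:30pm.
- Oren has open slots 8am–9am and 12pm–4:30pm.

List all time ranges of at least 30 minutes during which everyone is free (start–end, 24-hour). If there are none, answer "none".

08:00–09:00

Sofia free within 07:00–16:30: 07:00–11:30, 13:00–16:30.
Bob ∩ Dana: 07:00–09:00, 11:30–13:00.
Bob ∩ Dana ∩ Sofia: 07:00–09:00.
Bob ∩ Dana ∩ Sofia ∩ Tomás: 08:00–09:00.
Bob ∩ Dana ∩ Sofia ∩ Tomás ∩ Oren: 08:00–09:00.
Windows ≥ 30 min: 08:00–09:00.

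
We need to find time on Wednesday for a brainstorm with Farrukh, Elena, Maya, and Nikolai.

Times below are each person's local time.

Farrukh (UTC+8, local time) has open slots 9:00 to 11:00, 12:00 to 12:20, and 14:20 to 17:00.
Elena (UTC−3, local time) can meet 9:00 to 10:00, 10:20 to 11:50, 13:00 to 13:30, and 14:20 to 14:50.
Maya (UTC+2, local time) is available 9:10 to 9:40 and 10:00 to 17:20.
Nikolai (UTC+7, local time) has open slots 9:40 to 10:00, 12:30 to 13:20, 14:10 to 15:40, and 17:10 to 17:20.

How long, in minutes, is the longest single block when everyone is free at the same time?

0 minutes

Farrukh → UTC: 01:00–03:00, 04:00–04:20, 06:20–09:00.
Elena → UTC: 12:00–13:00, 13:20–14:50, 16:00–16:30, 17:20–17:50.
Maya → UTC: 07:10–07:40, 08:00–15:20.
Nikolai → UTC: 02:40–03:00, 05:30–06:20, 07:10–08:40, 10:10–10:20.
Farrukh ∩ Elena: (none).
Farrukh ∩ Elena ∩ Maya: (none).
Farrukh ∩ Elena ∩ Maya ∩ Nikolai: (none).
No common window.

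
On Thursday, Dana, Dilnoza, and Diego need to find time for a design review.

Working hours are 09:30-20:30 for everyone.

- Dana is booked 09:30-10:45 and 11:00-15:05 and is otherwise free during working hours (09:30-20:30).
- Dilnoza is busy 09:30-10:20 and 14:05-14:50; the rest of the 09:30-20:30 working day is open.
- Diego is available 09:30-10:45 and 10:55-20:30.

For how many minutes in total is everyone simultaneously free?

330 minutes

Dana free within 09:30–20:30: 10:45–11:00, 15:05–20:30.
Dilnoza free within 09:30–20:30: 10:20–14:05, 14:50–20:30.
Dana ∩ Dilnoza: 10:45–11:00, 15:05–20:30.
Dana ∩ Dilnoza ∩ Diego: 10:55–11:00, 15:05–20:30.
Total common minutes: 5 + 325 = 330.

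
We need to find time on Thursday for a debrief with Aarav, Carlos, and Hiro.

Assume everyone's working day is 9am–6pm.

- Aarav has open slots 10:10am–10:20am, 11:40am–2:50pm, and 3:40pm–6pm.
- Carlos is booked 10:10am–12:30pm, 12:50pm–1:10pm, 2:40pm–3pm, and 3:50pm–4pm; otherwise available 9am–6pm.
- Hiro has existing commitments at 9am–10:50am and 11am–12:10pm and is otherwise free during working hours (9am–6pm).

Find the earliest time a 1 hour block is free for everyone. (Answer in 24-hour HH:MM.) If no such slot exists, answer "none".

13:10

Carlos free within 09:00–18:00: 09:00–10:10, 12:30–12:50, 13:10–14:40, 15:00–15:50, 16:00–18:00.
Hiro free within 09:00–18:00: 10:50–11:00, 12:10–18:00.
Aarav ∩ Carlos: 12:30–12:50, 13:10–14:40, 15:40–15:50, 16:00–18:00.
Aarav ∩ Carlos ∩ Hiro: 12:30–12:50, 13:10–14:40, 15:40–15:50, 16:00–18:00.
Windows ≥ 60 min: 13:10–14:40, 16:00–18:00.
Earliest such window starts at 13:10.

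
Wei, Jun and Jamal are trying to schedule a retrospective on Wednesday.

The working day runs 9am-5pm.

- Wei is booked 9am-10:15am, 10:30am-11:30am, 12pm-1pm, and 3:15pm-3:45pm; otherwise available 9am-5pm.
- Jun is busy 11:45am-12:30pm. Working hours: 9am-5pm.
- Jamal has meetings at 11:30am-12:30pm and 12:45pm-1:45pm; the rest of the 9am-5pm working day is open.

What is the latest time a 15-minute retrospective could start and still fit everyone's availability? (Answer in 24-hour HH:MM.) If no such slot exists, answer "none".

16:45

Wei free within 09:00–17:00: 10:15–10:30, 11:30–12:00, 13:00–15:15, 15:45–17:00.
Jun free within 09:00–17:00: 09:00–11:45, 12:30–17:00.
Jamal free within 09:00–17:00: 09:00–11:30, 12:30–12:45, 13:45–17:00.
Wei ∩ Jun: 10:15–10:30, 11:30–11:45, 13:00–15:15, 15:45–17:00.
Wei ∩ Jun ∩ Jamal: 10:15–10:30, 13:45–15:15, 15:45–17:00.
Windows ≥ 15 min: 10:15–10:30, 13:45–15:15, 15:45–17:00.
Latest start in the last window 15:45–17:00 is 17:00 − 15 min = 16:45.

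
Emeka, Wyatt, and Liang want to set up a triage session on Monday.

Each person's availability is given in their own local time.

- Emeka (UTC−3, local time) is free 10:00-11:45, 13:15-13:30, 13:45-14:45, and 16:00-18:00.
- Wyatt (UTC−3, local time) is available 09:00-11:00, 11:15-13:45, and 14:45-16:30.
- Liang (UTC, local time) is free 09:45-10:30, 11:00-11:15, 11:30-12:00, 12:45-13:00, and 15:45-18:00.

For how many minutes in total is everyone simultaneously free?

Emeka → UTC: 13:00–14:45, 16:15–16:30, 16:45–17:45, 19:00–21:00.
Wyatt → UTC: 12:00–14:00, 14:15–16:45, 17:45–19:30.
Liang → UTC: 09:45–10:30, 11:00–11:15, 11:30–12:00, 12:45–13:00, 15:45–18:00.
Emeka ∩ Wyatt: 13:00–14:00, 14:15–14:45, 16:15–16:30, 19:00–19:30.
Emeka ∩ Wyatt ∩ Liang: 16:15–16:30.
Total common minutes: 15.

15 minutes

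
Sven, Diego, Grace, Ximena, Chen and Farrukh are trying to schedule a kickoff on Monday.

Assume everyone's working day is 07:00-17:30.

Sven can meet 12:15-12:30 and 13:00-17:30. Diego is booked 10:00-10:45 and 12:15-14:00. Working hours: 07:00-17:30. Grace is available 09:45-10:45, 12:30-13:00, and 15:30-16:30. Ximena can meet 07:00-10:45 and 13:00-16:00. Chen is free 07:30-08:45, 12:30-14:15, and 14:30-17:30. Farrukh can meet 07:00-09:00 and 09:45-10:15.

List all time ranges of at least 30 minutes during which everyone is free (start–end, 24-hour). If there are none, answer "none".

Diego free within 07:00–17:30: 07:00–10:00, 10:45–12:15, 14:00–17:30.
Sven ∩ Diego: 14:00–17:30.
Sven ∩ Diego ∩ Grace: 15:30–16:30.
Sven ∩ Diego ∩ Grace ∩ Ximena: 15:30–16:00.
Sven ∩ Diego ∩ Grace ∩ Ximena ∩ Chen: 15:30–16:00.
Sven ∩ Diego ∩ Grace ∩ Ximena ∩ Chen ∩ Farrukh: (none).
Windows ≥ 30 min: (none).

none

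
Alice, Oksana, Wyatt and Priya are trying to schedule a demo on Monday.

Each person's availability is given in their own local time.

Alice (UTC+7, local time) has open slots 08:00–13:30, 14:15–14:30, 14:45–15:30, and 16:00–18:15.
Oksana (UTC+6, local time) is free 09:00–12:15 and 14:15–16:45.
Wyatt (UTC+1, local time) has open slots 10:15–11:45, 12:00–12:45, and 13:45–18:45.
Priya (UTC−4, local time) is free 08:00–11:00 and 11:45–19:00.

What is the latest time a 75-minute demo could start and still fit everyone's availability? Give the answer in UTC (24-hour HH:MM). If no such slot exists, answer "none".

Alice → UTC: 01:00–06:30, 07:15–07:30, 07:45–08:30, 09:00–11:15.
Oksana → UTC: 03:00–06:15, 08:15–10:45.
Wyatt → UTC: 09:15–10:45, 11:00–11:45, 12:45–17:45.
Priya → UTC: 12:00–15:00, 15:45–23:00.
Alice ∩ Oksana: 03:00–06:15, 08:15–08:30, 09:00–10:45.
Alice ∩ Oksana ∩ Wyatt: 09:15–10:45.
Alice ∩ Oksana ∩ Wyatt ∩ Priya: (none).
Windows ≥ 75 min: (none).

none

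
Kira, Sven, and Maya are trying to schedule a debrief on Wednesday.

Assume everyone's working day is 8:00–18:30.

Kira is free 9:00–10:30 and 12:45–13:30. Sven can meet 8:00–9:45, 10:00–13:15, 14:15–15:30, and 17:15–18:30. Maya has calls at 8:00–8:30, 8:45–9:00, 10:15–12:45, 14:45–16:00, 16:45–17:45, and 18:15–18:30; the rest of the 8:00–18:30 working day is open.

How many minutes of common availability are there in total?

90 minutes

Maya free within 08:00–18:30: 08:30–08:45, 09:00–10:15, 12:45–14:45, 16:00–16:45, 17:45–18:15.
Kira ∩ Sven: 09:00–09:45, 10:00–10:30, 12:45–13:15.
Kira ∩ Sven ∩ Maya: 09:00–09:45, 10:00–10:15, 12:45–13:15.
Total common minutes: 45 + 15 + 30 = 90.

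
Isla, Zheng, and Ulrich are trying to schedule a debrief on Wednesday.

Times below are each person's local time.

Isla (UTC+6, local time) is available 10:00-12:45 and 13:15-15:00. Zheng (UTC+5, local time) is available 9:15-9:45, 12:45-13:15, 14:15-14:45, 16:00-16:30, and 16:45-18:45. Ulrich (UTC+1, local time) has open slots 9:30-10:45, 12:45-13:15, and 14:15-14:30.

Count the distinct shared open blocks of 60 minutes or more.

0

Isla → UTC: 04:00–06:45, 07:15–09:00.
Zheng → UTC: 04:15–04:45, 07:45–08:15, 09:15–09:45, 11:00–11:30, 11:45–13:45.
Ulrich → UTC: 08:30–09:45, 11:45–12:15, 13:15–13:30.
Isla ∩ Zheng: 04:15–04:45, 07:45–08:15.
Isla ∩ Zheng ∩ Ulrich: (none).
Windows ≥ 60 min: (none).
That's 0 windows.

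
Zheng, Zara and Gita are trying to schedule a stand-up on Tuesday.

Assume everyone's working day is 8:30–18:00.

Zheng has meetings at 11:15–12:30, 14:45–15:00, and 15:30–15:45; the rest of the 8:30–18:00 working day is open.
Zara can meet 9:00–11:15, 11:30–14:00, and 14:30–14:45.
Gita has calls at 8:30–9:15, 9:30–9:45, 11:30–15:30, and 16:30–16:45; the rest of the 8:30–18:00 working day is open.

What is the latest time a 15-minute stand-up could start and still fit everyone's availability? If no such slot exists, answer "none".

Zheng free within 08:30–18:00: 08:30–11:15, 12:30–14:45, 15:00–15:30, 15:45–18:00.
Gita free within 08:30–18:00: 09:15–09:30, 09:45–11:30, 15:30–16:30, 16:45–18:00.
Zheng ∩ Zara: 09:00–11:15, 12:30–14:00, 14:30–14:45.
Zheng ∩ Zara ∩ Gita: 09:15–09:30, 09:45–11:15.
Windows ≥ 15 min: 09:15–09:30, 09:45–11:15.
Latest start in the last window 09:45–11:15 is 11:15 − 15 min = 11:00.

11:00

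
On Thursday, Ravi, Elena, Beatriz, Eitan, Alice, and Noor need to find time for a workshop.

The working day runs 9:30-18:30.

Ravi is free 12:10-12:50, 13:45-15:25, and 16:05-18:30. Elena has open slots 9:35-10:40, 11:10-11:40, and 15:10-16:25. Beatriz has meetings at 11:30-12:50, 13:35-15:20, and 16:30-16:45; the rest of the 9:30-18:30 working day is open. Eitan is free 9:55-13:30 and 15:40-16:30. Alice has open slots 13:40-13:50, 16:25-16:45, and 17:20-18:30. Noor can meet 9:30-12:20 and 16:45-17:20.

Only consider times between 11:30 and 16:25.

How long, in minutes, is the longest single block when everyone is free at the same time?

0 minutes

Beatriz free within 09:30–18:30: 09:30–11:30, 12:50–13:35, 15:20–16:30, 16:45–18:30.
Ravi ∩ Elena: 15:10–15:25, 16:05–16:25.
Ravi ∩ Elena ∩ Beatriz: 15:20–15:25, 16:05–16:25.
Ravi ∩ Elena ∩ Beatriz ∩ Eitan: 16:05–16:25.
Ravi ∩ Elena ∩ Beatriz ∩ Eitan ∩ Alice: (none).
Ravi ∩ Elena ∩ Beatriz ∩ Eitan ∩ Alice ∩ Noor: (none).
Restricted to 11:30–16:25: (none).
No common window.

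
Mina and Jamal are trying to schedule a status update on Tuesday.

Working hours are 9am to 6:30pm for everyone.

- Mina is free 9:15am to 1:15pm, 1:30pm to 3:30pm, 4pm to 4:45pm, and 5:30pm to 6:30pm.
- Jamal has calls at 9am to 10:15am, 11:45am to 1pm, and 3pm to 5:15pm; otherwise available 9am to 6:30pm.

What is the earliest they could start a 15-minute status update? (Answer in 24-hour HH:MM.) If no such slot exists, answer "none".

Jamal free within 09:00–18:30: 10:15–11:45, 13:00–15:00, 17:15–18:30.
Mina ∩ Jamal: 10:15–11:45, 13:00–13:15, 13:30–15:00, 17:30–18:30.
Windows ≥ 15 min: 10:15–11:45, 13:00–13:15, 13:30–15:00, 17:30–18:30.
Earliest such window starts at 10:15.

10:15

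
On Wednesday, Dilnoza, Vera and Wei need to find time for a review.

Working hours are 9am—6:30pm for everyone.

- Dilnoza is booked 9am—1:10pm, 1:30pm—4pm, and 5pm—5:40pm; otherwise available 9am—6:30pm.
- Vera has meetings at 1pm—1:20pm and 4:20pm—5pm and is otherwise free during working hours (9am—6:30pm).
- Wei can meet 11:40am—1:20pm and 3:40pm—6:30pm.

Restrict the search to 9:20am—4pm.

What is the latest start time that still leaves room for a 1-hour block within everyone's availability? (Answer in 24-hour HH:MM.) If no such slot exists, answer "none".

Dilnoza free within 09:00–18:30: 13:10–13:30, 16:00–17:00, 17:40–18:30.
Vera free within 09:00–18:30: 09:00–13:00, 13:20–16:20, 17:00–18:30.
Dilnoza ∩ Vera: 13:20–13:30, 16:00–16:20, 17:40–18:30.
Dilnoza ∩ Vera ∩ Wei: 16:00–16:20, 17:40–18:30.
Restricted to 09:20–16:00: (none).
Windows ≥ 60 min: (none).

none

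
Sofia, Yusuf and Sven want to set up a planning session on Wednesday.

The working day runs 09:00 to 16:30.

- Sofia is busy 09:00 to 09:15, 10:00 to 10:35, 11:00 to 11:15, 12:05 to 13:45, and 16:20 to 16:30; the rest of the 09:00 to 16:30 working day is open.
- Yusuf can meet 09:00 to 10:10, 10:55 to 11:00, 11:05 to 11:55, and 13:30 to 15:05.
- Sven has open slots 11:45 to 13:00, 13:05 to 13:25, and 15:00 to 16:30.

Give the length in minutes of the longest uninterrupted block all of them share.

10 minutes

Sofia free within 09:00–16:30: 09:15–10:00, 10:35–11:00, 11:15–12:05, 13:45–16:20.
Sofia ∩ Yusuf: 09:15–10:00, 10:55–11:00, 11:15–11:55, 13:45–15:05.
Sofia ∩ Yusuf ∩ Sven: 11:45–11:55, 15:00–15:05.
Common window lengths: 10, 5 min; longest is 10.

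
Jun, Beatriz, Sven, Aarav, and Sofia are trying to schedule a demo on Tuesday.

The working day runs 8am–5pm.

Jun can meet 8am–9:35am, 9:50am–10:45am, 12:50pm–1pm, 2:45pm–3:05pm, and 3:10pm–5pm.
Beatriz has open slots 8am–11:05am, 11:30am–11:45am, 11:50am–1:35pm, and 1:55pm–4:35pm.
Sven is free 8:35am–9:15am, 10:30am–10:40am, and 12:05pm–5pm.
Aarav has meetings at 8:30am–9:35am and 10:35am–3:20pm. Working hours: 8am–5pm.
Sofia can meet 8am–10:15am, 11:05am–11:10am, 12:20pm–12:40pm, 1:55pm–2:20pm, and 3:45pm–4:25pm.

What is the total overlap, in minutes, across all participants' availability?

40 minutes

Aarav free within 08:00–17:00: 08:00–08:30, 09:35–10:35, 15:20–17:00.
Jun ∩ Beatriz: 08:00–09:35, 09:50–10:45, 12:50–13:00, 14:45–15:05, 15:10–16:35.
Jun ∩ Beatriz ∩ Sven: 08:35–09:15, 10:30–10:40, 12:50–13:00, 14:45–15:05, 15:10–16:35.
Jun ∩ Beatriz ∩ Sven ∩ Aarav: 10:30–10:35, 15:20–16:35.
Jun ∩ Beatriz ∩ Sven ∩ Aarav ∩ Sofia: 15:45–16:25.
Total common minutes: 40.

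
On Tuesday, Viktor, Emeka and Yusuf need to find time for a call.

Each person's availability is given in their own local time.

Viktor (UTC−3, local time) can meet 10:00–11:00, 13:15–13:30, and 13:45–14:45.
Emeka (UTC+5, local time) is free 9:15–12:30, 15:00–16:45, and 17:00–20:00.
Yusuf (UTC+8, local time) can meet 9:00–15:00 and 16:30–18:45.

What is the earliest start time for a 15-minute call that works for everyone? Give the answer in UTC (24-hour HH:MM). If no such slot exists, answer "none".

Viktor → UTC: 13:00–14:00, 16:15–16:30, 16:45–17:45.
Emeka → UTC: 04:15–07:30, 10:00–11:45, 12:00–15:00.
Yusuf → UTC: 01:00–07:00, 08:30–10:45.
Viktor ∩ Emeka: 13:00–14:00.
Viktor ∩ Emeka ∩ Yusuf: (none).
Windows ≥ 15 min: (none).

none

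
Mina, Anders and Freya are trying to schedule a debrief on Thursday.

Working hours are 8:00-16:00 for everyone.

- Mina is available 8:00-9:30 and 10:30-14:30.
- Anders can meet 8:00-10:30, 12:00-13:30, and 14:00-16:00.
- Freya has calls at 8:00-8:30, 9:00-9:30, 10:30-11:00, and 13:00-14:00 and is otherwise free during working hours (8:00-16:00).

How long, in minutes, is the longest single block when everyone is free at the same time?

60 minutes

Freya free within 08:00–16:00: 08:30–09:00, 09:30–10:30, 11:00–13:00, 14:00–16:00.
Mina ∩ Anders: 08:00–09:30, 12:00–13:30, 14:00–14:30.
Mina ∩ Anders ∩ Freya: 08:30–09:00, 12:00–13:00, 14:00–14:30.
Common window lengths: 30, 60, 30 min; longest is 60.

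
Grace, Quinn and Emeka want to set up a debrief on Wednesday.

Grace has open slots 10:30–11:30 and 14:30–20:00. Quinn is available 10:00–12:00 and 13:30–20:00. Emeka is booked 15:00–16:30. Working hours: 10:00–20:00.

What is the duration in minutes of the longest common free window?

Emeka free within 10:00–20:00: 10:00–15:00, 16:30–20:00.
Grace ∩ Quinn: 10:30–11:30, 14:30–20:00.
Grace ∩ Quinn ∩ Emeka: 10:30–11:30, 14:30–15:00, 16:30–20:00.
Common window lengths: 60, 30, 210 min; longest is 210.

210 minutes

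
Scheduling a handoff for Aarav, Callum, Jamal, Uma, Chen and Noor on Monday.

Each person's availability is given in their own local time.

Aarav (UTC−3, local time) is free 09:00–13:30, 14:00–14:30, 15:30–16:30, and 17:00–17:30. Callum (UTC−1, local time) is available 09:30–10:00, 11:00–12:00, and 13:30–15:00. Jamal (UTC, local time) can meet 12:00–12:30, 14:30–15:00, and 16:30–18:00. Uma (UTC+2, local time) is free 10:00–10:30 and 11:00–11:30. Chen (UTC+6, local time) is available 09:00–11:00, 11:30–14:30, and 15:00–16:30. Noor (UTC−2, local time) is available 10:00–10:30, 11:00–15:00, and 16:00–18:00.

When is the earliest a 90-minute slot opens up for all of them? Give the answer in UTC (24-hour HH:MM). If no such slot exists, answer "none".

none

Aarav → UTC: 12:00–16:30, 17:00–17:30, 18:30–19:30, 20:00–20:30.
Callum → UTC: 10:30–11:00, 12:00–13:00, 14:30–16:00.
Jamal → UTC: 12:00–12:30, 14:30–15:00, 16:30–18:00.
Uma → UTC: 08:00–08:30, 09:00–09:30.
Chen → UTC: 03:00–05:00, 05:30–08:30, 09:00–10:30.
Noor → UTC: 12:00–12:30, 13:00–17:00, 18:00–20:00.
Aarav ∩ Callum: 12:00–13:00, 14:30–16:00.
Aarav ∩ Callum ∩ Jamal: 12:00–12:30, 14:30–15:00.
Aarav ∩ Callum ∩ Jamal ∩ Uma: (none).
Aarav ∩ Callum ∩ Jamal ∩ Uma ∩ Chen: (none).
Aarav ∩ Callum ∩ Jamal ∩ Uma ∩ Chen ∩ Noor: (none).
Windows ≥ 90 min: (none).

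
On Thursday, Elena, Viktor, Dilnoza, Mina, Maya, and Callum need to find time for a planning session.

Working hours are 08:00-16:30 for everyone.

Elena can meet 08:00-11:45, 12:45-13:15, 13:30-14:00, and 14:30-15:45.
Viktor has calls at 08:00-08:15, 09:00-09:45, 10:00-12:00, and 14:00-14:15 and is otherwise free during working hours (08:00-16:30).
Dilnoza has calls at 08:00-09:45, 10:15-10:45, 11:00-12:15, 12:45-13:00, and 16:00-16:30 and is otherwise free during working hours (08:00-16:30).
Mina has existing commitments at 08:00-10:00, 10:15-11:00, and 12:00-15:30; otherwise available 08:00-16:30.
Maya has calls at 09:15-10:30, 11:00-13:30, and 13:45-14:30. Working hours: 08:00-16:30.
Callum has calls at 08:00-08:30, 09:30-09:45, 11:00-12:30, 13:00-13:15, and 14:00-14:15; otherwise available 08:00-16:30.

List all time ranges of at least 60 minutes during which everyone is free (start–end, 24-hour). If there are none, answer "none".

none

Viktor free within 08:00–16:30: 08:15–09:00, 09:45–10:00, 12:00–14:00, 14:15–16:30.
Dilnoza free within 08:00–16:30: 09:45–10:15, 10:45–11:00, 12:15–12:45, 13:00–16:00.
Mina free within 08:00–16:30: 10:00–10:15, 11:00–12:00, 15:30–16:30.
Maya free within 08:00–16:30: 08:00–09:15, 10:30–11:00, 13:30–13:45, 14:30–16:30.
Callum free within 08:00–16:30: 08:30–09:30, 09:45–11:00, 12:30–13:00, 13:15–14:00, 14:15–16:30.
Elena ∩ Viktor: 08:15–09:00, 09:45–10:00, 12:45–13:15, 13:30–14:00, 14:30–15:45.
Elena ∩ Viktor ∩ Dilnoza: 09:45–10:00, 13:00–13:15, 13:30–14:00, 14:30–15:45.
Elena ∩ Viktor ∩ Dilnoza ∩ Mina: 15:30–15:45.
Elena ∩ Viktor ∩ Dilnoza ∩ Mina ∩ Maya: 15:30–15:45.
Elena ∩ Viktor ∩ Dilnoza ∩ Mina ∩ Maya ∩ Callum: 15:30–15:45.
Windows ≥ 60 min: (none).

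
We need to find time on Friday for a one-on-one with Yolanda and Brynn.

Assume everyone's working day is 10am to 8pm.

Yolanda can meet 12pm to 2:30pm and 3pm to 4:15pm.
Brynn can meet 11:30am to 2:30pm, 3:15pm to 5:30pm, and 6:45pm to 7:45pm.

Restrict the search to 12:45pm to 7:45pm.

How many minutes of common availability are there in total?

165 minutes

Yolanda ∩ Brynn: 12:00–14:30, 15:15–16:15.
Restricted to 12:45–19:45: 12:45–14:30, 15:15–16:15.
Total common minutes: 105 + 60 = 165.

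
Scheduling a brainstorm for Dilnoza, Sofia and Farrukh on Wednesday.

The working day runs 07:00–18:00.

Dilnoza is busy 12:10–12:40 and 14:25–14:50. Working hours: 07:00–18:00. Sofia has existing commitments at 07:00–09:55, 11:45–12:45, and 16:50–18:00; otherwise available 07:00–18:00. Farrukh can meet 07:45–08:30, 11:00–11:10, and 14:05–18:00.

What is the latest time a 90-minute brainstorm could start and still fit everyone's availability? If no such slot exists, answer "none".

15:20

Dilnoza free within 07:00–18:00: 07:00–12:10, 12:40–14:25, 14:50–18:00.
Sofia free within 07:00–18:00: 09:55–11:45, 12:45–16:50.
Dilnoza ∩ Sofia: 09:55–11:45, 12:45–14:25, 14:50–16:50.
Dilnoza ∩ Sofia ∩ Farrukh: 11:00–11:10, 14:05–14:25, 14:50–16:50.
Windows ≥ 90 min: 14:50–16:50.
Latest start in the last window 14:50–16:50 is 16:50 − 90 min = 15:20.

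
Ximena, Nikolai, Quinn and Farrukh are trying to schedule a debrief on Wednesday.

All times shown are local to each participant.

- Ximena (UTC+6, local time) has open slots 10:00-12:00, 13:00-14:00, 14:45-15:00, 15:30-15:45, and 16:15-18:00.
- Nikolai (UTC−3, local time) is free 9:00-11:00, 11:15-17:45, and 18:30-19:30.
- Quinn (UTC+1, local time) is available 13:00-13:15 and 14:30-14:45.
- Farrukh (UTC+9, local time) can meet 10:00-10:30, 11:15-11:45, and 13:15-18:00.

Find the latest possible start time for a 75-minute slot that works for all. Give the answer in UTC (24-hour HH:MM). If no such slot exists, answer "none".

Ximena → UTC: 04:00–06:00, 07:00–08:00, 08:45–09:00, 09:30–09:45, 10:15–12:00.
Nikolai → UTC: 12:00–14:00, 14:15–20:45, 21:30–22:30.
Quinn → UTC: 12:00–12:15, 13:30–13:45.
Farrukh → UTC: 01:00–01:30, 02:15–02:45, 04:15–09:00.
Ximena ∩ Nikolai: (none).
Ximena ∩ Nikolai ∩ Quinn: (none).
Ximena ∩ Nikolai ∩ Quinn ∩ Farrukh: (none).
Windows ≥ 75 min: (none).

none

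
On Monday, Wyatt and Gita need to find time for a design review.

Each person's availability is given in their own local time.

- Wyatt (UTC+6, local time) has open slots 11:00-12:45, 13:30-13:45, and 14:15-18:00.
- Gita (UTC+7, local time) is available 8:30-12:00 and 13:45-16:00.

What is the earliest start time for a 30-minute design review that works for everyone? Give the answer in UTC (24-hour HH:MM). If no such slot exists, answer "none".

Wyatt → UTC: 05:00–06:45, 07:30–07:45, 08:15–12:00.
Gita → UTC: 01:30–05:00, 06:45–09:00.
Wyatt ∩ Gita: 07:30–07:45, 08:15–09:00.
Windows ≥ 30 min: 08:15–09:00.
Earliest such window starts at 08:15.

08:15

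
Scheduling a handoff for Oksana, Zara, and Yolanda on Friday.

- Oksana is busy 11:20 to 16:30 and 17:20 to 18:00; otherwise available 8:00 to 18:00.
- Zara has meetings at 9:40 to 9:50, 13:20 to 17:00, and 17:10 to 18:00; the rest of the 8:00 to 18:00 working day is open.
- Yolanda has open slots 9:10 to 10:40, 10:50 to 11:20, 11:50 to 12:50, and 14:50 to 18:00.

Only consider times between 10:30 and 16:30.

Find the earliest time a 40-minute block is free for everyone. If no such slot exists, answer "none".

Oksana free within 08:00–18:00: 08:00–11:20, 16:30–17:20.
Zara free within 08:00–18:00: 08:00–09:40, 09:50–13:20, 17:00–17:10.
Oksana ∩ Zara: 08:00–09:40, 09:50–11:20, 17:00–17:10.
Oksana ∩ Zara ∩ Yolanda: 09:10–09:40, 09:50–10:40, 10:50–11:20, 17:00–17:10.
Restricted to 10:30–16:30: 10:30–10:40, 10:50–11:20.
Windows ≥ 40 min: (none).

none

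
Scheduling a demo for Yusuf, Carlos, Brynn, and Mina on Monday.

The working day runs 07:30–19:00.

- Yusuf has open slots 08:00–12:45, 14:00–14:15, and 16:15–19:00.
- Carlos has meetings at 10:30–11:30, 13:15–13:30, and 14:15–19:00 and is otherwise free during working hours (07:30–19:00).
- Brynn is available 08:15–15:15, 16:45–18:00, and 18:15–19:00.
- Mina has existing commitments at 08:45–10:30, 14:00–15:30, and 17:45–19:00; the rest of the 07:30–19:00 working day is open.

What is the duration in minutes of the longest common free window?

Carlos free within 07:30–19:00: 07:30–10:30, 11:30–13:15, 13:30–14:15.
Mina free within 07:30–19:00: 07:30–08:45, 10:30–14:00, 15:30–17:45.
Yusuf ∩ Carlos: 08:00–10:30, 11:30–12:45, 14:00–14:15.
Yusuf ∩ Carlos ∩ Brynn: 08:15–10:30, 11:30–12:45, 14:00–14:15.
Yusuf ∩ Carlos ∩ Brynn ∩ Mina: 08:15–08:45, 11:30–12:45.
Common window lengths: 30, 75 min; longest is 75.

75 minutes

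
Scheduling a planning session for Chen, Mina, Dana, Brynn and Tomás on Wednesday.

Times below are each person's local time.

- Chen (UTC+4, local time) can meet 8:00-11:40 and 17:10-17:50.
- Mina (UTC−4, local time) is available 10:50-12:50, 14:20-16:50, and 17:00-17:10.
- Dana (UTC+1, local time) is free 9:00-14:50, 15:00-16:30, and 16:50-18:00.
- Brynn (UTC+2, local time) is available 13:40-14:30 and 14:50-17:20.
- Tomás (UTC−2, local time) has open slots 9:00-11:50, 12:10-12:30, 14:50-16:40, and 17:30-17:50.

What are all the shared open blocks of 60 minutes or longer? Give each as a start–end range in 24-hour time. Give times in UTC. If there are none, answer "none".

Chen → UTC: 04:00–07:40, 13:10–13:50.
Mina → UTC: 14:50–16:50, 18:20–20:50, 21:00–21:10.
Dana → UTC: 08:00–13:50, 14:00–15:30, 15:50–17:00.
Brynn → UTC: 11:40–12:30, 12:50–15:20.
Tomás → UTC: 11:00–13:50, 14:10–14:30, 16:50–18:40, 19:30–19:50.
Chen ∩ Mina: (none).
Chen ∩ Mina ∩ Dana: (none).
Chen ∩ Mina ∩ Dana ∩ Brynn: (none).
Chen ∩ Mina ∩ Dana ∩ Brynn ∩ Tomás: (none).
Windows ≥ 60 min: (none).

none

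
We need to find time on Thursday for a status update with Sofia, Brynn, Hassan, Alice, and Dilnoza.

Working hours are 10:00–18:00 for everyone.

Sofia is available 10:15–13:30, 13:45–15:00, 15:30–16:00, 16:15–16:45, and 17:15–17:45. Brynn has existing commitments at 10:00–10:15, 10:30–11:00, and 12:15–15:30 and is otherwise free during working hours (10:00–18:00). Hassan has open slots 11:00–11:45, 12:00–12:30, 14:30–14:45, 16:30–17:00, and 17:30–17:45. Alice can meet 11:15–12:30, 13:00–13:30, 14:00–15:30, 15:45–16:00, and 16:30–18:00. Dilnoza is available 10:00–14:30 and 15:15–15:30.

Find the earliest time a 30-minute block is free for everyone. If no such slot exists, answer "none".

11:15

Brynn free within 10:00–18:00: 10:15–10:30, 11:00–12:15, 15:30–18:00.
Sofia ∩ Brynn: 10:15–10:30, 11:00–12:15, 15:30–16:00, 16:15–16:45, 17:15–17:45.
Sofia ∩ Brynn ∩ Hassan: 11:00–11:45, 12:00–12:15, 16:30–16:45, 17:30–17:45.
Sofia ∩ Brynn ∩ Hassan ∩ Alice: 11:15–11:45, 12:00–12:15, 16:30–16:45, 17:30–17:45.
Sofia ∩ Brynn ∩ Hassan ∩ Alice ∩ Dilnoza: 11:15–11:45, 12:00–12:15.
Windows ≥ 30 min: 11:15–11:45.
Earliest such window starts at 11:15.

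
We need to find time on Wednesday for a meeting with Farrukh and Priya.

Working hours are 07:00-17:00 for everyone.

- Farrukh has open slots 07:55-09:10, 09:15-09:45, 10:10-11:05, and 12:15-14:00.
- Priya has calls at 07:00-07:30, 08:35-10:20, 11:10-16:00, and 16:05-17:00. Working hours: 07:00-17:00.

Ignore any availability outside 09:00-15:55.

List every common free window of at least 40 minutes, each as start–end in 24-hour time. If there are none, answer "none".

10:20–11:05

Priya free within 07:00–17:00: 07:30–08:35, 10:20–11:10, 16:00–16:05.
Farrukh ∩ Priya: 07:55–08:35, 10:20–11:05.
Restricted to 09:00–15:55: 10:20–11:05.
Windows ≥ 40 min: 10:20–11:05.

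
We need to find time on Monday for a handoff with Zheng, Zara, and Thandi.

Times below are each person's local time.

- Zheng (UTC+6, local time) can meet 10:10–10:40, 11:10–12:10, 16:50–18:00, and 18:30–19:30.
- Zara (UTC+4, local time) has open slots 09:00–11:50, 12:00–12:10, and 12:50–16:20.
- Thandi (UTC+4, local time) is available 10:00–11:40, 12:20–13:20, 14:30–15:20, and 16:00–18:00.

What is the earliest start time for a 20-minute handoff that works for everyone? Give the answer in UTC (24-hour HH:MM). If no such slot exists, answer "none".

Zheng → UTC: 04:10–04:40, 05:10–06:10, 10:50–12:00, 12:30–13:30.
Zara → UTC: 05:00–07:50, 08:00–08:10, 08:50–12:20.
Thandi → UTC: 06:00–07:40, 08:20–09:20, 10:30–11:20, 12:00–14:00.
Zheng ∩ Zara: 05:10–06:10, 10:50–12:00.
Zheng ∩ Zara ∩ Thandi: 06:00–06:10, 10:50–11:20.
Windows ≥ 20 min: 10:50–11:20.
Earliest such window starts at 10:50.

10:50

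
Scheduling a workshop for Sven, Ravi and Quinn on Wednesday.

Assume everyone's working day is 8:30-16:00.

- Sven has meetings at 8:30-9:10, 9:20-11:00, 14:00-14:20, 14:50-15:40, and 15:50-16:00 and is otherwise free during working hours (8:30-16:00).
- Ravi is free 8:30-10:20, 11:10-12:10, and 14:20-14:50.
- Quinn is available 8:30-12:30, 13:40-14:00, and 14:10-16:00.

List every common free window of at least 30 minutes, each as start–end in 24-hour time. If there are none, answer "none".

11:10–12:10, 14:20–14:50

Sven free within 08:30–16:00: 09:10–09:20, 11:00–14:00, 14:20–14:50, 15:40–15:50.
Sven ∩ Ravi: 09:10–09:20, 11:10–12:10, 14:20–14:50.
Sven ∩ Ravi ∩ Quinn: 09:10–09:20, 11:10–12:10, 14:20–14:50.
Windows ≥ 30 min: 11:10–12:10, 14:20–14:50.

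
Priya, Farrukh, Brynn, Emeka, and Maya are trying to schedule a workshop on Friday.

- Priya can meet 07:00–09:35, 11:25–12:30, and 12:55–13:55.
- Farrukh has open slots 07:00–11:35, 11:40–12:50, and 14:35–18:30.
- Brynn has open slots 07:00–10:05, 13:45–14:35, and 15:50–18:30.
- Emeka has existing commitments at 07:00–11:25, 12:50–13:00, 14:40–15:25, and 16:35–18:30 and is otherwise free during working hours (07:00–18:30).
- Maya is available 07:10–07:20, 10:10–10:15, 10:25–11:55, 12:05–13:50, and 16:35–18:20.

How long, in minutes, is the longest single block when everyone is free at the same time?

0 minutes

Emeka free within 07:00–18:30: 11:25–12:50, 13:00–14:40, 15:25–16:35.
Priya ∩ Farrukh: 07:00–09:35, 11:25–11:35, 11:40–12:30.
Priya ∩ Farrukh ∩ Brynn: 07:00–09:35.
Priya ∩ Farrukh ∩ Brynn ∩ Emeka: (none).
Priya ∩ Farrukh ∩ Brynn ∩ Emeka ∩ Maya: (none).
No common window.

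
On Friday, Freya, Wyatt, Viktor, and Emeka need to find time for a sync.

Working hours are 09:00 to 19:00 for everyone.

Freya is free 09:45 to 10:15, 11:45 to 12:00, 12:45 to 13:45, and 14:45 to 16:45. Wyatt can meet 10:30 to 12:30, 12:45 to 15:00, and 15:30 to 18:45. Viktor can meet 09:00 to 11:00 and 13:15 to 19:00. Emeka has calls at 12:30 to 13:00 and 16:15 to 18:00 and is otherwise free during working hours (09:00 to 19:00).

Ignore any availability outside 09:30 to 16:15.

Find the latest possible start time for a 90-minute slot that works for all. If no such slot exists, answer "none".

Emeka free within 09:00–19:00: 09:00–12:30, 13:00–16:15, 18:00–19:00.
Freya ∩ Wyatt: 11:45–12:00, 12:45–13:45, 14:45–15:00, 15:30–16:45.
Freya ∩ Wyatt ∩ Viktor: 13:15–13:45, 14:45–15:00, 15:30–16:45.
Freya ∩ Wyatt ∩ Viktor ∩ Emeka: 13:15–13:45, 14:45–15:00, 15:30–16:15.
Restricted to 09:30–16:15: 13:15–13:45, 14:45–15:00, 15:30–16:15.
Windows ≥ 90 min: (none).

none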